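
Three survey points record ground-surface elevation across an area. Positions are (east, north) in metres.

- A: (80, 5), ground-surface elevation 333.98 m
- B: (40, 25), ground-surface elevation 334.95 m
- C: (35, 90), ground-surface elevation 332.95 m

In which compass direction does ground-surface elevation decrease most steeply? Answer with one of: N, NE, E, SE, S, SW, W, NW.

Taking A as reference: B−A = (-40, 20, +0.97); C−A = (-45, 85, -1.03).
Solve a·Δx + b·Δy = Δz: det = (-40)·85 − (-45)·20 = -2500.
∂z/∂x = [(+0.97)·85 − (-1.03)·20] / -2500 = -0.04122
∂z/∂y = [(-40)·(-1.03) − (-45)·(+0.97)] / -2500 = -0.03394
Steepest decrease is along −∇f = (+0.04122 E, +0.03394 N) → northeast.

NE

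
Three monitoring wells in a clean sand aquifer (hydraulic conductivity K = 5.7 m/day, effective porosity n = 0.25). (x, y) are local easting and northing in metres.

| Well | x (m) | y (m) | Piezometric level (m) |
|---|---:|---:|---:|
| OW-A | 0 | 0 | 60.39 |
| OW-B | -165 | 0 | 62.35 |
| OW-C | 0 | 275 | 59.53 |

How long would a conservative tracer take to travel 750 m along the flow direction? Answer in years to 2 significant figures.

7.3 years

∂h/∂x = (62.35 − 60.39) / (-165 − 0) = -0.01188
∂h/∂y = (59.53 − 60.39) / (275 − 0) = -0.003127
|∇h| = √(-0.01188² + -0.003127²) = 0.01228
Seepage velocity v = K·i/n = 5.7 × 0.01228 / 0.25 = 0.28 m/day.
t = 750 / 0.28 = 2679 days = 7.33 years.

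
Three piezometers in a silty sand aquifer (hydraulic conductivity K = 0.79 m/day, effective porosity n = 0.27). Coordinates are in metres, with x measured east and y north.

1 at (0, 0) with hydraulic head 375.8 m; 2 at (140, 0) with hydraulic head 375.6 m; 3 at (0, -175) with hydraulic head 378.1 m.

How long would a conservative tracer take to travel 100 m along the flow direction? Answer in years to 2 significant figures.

7.1 years

∂h/∂x = (375.6 − 375.8) / (140 − 0) = -0.001429
∂h/∂y = (378.1 − 375.8) / (-175 − 0) = -0.01314
|∇h| = √(-0.001429² + -0.01314²) = 0.01322
Seepage velocity v = K·i/n = 0.79 × 0.01322 / 0.27 = 0.03868 m/day.
t = 100 / 0.03868 = 2585 days = 7.08 years.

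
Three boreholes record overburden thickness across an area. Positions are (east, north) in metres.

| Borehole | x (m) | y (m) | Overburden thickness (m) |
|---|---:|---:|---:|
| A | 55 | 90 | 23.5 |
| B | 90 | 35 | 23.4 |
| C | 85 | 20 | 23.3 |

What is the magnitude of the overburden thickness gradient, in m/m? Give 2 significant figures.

Taking A as reference: B−A = (35, -55, -0.1); C−A = (30, -70, -0.2).
Solve a·Δx + b·Δy = Δd: det = 35·(-70) − 30·(-55) = -800.
∂d/∂x = [(-0.1)·(-70) − (-0.2)·(-55)] / -800 = +0.005000
∂d/∂y = [35·(-0.2) − 30·(-0.1)] / -800 = +0.005000
|∇f| = √(0.005000² + 0.005000²) = 0.007071 m/m

0.0071 m/m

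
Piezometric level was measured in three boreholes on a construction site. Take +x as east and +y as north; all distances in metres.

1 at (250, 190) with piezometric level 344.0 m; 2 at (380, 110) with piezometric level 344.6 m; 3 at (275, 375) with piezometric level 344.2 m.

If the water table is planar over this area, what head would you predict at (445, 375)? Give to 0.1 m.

345.0 m

With h = a·x + b·y + c and 1 as origin, the differences give:
  130·a + (-80)·b = +0.6
  25·a + 185·b = +0.2
Eliminate b (×185 and ×(-80), subtract): 26050·a = 127.00 → a = ∂h/∂x = +0.004875
Back-substitute: b = ∂h/∂y = +0.0004223.
h(445, 375) = 344.0 + (+0.004875)·(195) + (+0.0004223)·(185) = 344.0 +0.951 +0.078 = 345.029 m.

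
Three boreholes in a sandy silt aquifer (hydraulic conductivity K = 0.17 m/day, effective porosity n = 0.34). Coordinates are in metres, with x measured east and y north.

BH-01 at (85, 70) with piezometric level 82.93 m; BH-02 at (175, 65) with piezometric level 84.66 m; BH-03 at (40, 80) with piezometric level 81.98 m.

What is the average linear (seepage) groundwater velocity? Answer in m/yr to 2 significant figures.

Three-point gradient (reference BH-01): Δ to BH-02 = (90, -5, +1.73), Δ to BH-03 = (-45, 10, -0.95).
∂h/∂x = +0.01859, ∂h/∂y = -0.01133 (det = 675).
|∇h| = √(0.01859² + -0.01133²) = 0.02177
Seepage velocity v = K·i/n = 0.17 × 0.02177 / 0.34 = 0.01089 m/day = 3.978 m/yr.

4.0 m/yr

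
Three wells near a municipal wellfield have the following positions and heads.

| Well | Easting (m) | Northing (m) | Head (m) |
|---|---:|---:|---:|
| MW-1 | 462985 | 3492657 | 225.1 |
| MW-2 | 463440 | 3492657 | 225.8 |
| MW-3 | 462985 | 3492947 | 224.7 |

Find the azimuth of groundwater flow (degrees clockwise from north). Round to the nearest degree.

312°

∂h/∂x = (225.8 − 225.1) / (463440 − 462985) = +0.001538
∂h/∂y = (224.7 − 225.1) / (3492947 − 3492657) = -0.001379
Flow direction (−∇h) has components (-0.001538 E, +0.001379 N).
Azimuth = atan2(E, N) = atan2(-0.001538, +0.001379) = 311.9° ≈ 312°.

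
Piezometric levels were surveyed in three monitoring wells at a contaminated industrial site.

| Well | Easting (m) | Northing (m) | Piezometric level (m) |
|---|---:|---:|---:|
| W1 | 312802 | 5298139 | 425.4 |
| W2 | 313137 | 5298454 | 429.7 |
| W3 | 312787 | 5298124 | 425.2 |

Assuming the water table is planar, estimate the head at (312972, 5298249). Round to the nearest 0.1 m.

427.2 m

Taking W1 as reference: W2−W1 = (335, 315, +4.3); W3−W1 = (-15, -15, -0.2).
Solve a·Δx + b·Δy = Δh: det = 335·(-15) − (-15)·315 = -300.
∂h/∂x = [(+4.3)·(-15) − (-0.2)·315] / -300 = +0.005000
∂h/∂y = [335·(-0.2) − (-15)·(+4.3)] / -300 = +0.008333
h(312972, 5298249) = 425.4 + (+0.005000)·(170) + (+0.008333)·(110) = 425.4 +0.850 +0.917 = 427.167 m.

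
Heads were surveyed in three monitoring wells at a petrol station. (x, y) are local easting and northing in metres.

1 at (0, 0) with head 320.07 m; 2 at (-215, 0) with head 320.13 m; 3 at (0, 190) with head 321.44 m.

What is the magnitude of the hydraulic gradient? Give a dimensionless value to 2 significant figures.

∂h/∂x = (320.13 − 320.07) / (-215 − 0) = -0.0002791
∂h/∂y = (321.44 − 320.07) / (190 − 0) = +0.007211
|∇h| = √(-0.0002791² + 0.007211²) = 0.007216

0.0072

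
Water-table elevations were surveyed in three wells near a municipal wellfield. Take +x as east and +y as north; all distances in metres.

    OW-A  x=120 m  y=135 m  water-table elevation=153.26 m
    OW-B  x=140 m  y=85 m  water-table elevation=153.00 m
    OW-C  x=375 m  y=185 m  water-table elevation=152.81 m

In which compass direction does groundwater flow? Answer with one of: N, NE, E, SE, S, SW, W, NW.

SE

Taking OW-A as reference: OW-B−OW-A = (20, -50, -0.26); OW-C−OW-A = (255, 50, -0.45).
Determinant of the coordinate differences = 20·50 − 255·(-50) = 13750.
∂h/∂x = [(-0.26)·50 − (-0.45)·(-50)] / 13750 = -0.002582
∂h/∂y = [20·(-0.45) − 255·(-0.26)] / 13750 = +0.004167
Flow = −∇h = (+0.002582 east, -0.004167 north), which points southeast.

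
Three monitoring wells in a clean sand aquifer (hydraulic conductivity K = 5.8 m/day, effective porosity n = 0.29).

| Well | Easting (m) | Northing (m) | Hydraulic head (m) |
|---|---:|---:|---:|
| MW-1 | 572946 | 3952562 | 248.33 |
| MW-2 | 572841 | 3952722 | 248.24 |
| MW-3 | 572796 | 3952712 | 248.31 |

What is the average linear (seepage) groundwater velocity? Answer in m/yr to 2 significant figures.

14 m/yr

Differences from MW-1: to MW-2 (Δx, Δy, Δh) = (-105, 160, -0.09); to MW-3 = (-150, 150, -0.02).
Determinant of the coordinate differences = (-105)·150 − (-150)·160 = 8250.
∂h/∂x = [(-0.09)·150 − (-0.02)·160] / 8250 = -0.001248
∂h/∂y = [(-105)·(-0.02) − (-150)·(-0.09)] / 8250 = -0.001382
|∇h| = √(-0.001248² + -0.001382²) = 0.001862
Seepage velocity v = K·i/n = 5.8 × 0.001862 / 0.29 = 0.03724 m/day = 13.6 m/yr.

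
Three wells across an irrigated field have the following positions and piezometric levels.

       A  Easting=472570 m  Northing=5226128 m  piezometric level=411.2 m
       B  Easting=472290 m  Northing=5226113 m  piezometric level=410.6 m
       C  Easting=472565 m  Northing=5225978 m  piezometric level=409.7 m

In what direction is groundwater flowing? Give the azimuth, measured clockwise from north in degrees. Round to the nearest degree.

189°

Three-point gradient (reference A): Δ to B = (-280, -15, -0.6), Δ to C = (-5, -150, -1.5).
∂h/∂x = +0.001610, ∂h/∂y = +0.009946 (det = 41925).
Flow direction (−∇h) has components (-0.001610 E, -0.009946 N).
Azimuth = atan2(E, N) = atan2(-0.001610, -0.009946) = 189.2° ≈ 189°.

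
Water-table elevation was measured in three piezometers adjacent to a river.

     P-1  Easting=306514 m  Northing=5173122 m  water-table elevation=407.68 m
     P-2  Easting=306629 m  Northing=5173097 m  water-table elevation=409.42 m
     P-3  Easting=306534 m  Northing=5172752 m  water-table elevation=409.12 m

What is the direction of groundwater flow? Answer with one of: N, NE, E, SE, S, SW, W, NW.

W

Differences from P-1: to P-2 (Δx, Δy, Δh) = (115, -25, +1.74); to P-3 = (20, -370, +1.44).
Solve a·Δx + b·Δy = Δh: det = 115·(-370) − 20·(-25) = -42050.
∂h/∂x = [(+1.74)·(-370) − (+1.44)·(-25)] / -42050 = +0.01445
∂h/∂y = [115·(+1.44) − 20·(+1.74)] / -42050 = -0.003111
Flow = −∇h = (-0.01445 east, +0.003111 north), which points west.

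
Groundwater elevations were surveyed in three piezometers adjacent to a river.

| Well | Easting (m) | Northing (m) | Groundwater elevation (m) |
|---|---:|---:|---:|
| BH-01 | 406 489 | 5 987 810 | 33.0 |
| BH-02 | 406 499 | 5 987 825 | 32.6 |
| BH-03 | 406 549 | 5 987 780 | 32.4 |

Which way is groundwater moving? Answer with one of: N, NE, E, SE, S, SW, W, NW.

NE

With h = a·x + b·y + c and BH-01 as origin, the differences give:
  10·a + 15·b = -0.4
  60·a + (-30)·b = -0.6
Eliminate b (×(-30) and ×15, subtract): -1200·a = 21.00 → a = ∂h/∂x = -0.01750
Back-substitute: b = ∂h/∂y = -0.01500.
Flow = −∇h = (+0.01750 east, +0.01500 north), which points northeast.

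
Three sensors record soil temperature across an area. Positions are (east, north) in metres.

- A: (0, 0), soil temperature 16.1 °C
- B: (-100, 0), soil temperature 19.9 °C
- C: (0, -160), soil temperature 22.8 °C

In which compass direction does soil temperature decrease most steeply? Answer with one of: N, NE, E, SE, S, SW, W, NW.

∂T/∂x = (19.9 − 16.1) / (-100 − 0) = -0.03800
∂T/∂y = (22.8 − 16.1) / (-160 − 0) = -0.04187
Steepest decrease is along −∇f = (+0.03800 E, +0.04187 N) → northeast.

NE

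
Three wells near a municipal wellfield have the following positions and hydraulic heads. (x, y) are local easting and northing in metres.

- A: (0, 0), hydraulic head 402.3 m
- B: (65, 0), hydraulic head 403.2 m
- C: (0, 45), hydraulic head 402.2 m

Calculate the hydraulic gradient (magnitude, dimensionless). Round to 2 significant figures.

∂h/∂x = (403.2 − 402.3) / (65 − 0) = +0.01385
∂h/∂y = (402.2 − 402.3) / (45 − 0) = -0.002222
|∇h| = √(0.01385² + -0.002222²) = 0.01403

0.014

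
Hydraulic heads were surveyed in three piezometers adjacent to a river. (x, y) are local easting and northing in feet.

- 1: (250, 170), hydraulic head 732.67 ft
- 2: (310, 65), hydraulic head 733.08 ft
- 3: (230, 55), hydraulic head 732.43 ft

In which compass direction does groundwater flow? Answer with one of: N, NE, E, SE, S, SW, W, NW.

W

With h = a·x + b·y + c and 1 as origin, the differences give:
  60·a + (-105)·b = +0.41
  (-20)·a + (-115)·b = -0.24
Eliminate b (×(-115) and ×(-105), subtract): -9000·a = -72.350 → a = ∂h/∂x = +0.008039
Back-substitute: b = ∂h/∂y = +0.0006889.
Flow = −∇h = (-0.008039 east, -0.0006889 north), which points west.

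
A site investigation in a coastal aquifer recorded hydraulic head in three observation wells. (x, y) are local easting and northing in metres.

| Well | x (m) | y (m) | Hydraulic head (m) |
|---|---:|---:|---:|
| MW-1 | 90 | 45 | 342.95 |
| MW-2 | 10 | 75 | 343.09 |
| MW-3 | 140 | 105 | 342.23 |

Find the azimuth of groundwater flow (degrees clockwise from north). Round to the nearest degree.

Taking MW-1 as reference: MW-2−MW-1 = (-80, 30, +0.14); MW-3−MW-1 = (50, 60, -0.72).
Solve a·Δx + b·Δy = Δh: det = (-80)·60 − 50·30 = -6300.
∂h/∂x = [(+0.14)·60 − (-0.72)·30] / -6300 = -0.004762
∂h/∂y = [(-80)·(-0.72) − 50·(+0.14)] / -6300 = -0.008032
Flow direction (−∇h) has components (+0.004762 E, +0.008032 N).
Azimuth = atan2(E, N) = atan2(+0.004762, +0.008032) = 30.7° ≈ 031°.

031°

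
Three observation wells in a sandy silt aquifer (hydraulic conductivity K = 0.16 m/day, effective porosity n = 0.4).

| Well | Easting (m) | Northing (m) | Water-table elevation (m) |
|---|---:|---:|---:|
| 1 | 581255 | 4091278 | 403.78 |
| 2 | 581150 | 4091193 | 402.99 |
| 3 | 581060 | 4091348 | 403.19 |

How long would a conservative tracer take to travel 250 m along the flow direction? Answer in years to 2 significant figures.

Differences from 1: to 2 (Δx, Δy, Δh) = (-105, -85, -0.79); to 3 = (-195, 70, -0.59).
Solve a·Δx + b·Δy = Δh: det = (-105)·70 − (-195)·(-85) = -23925.
∂h/∂x = [(-0.79)·70 − (-0.59)·(-85)] / -23925 = +0.004408
∂h/∂y = [(-105)·(-0.59) − (-195)·(-0.79)] / -23925 = +0.003850
|∇h| = √(0.004408² + 0.003850²) = 0.005853
Seepage velocity v = K·i/n = 0.16 × 0.005853 / 0.4 = 0.002341 m/day.
t = 250 / 0.002341 = 1.068e+05 days = 292 years.

290 years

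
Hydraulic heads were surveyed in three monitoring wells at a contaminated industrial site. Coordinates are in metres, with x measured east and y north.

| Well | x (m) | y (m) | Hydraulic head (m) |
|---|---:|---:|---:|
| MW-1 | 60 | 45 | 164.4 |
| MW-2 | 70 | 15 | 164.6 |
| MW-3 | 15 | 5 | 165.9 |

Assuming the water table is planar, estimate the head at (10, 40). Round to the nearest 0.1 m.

Differences from MW-1: to MW-2 (Δx, Δy, Δh) = (10, -30, +0.2); to MW-3 = (-45, -40, +1.5).
Solve a·Δx + b·Δy = Δh: det = 10·(-40) − (-45)·(-30) = -1750.
∂h/∂x = [(+0.2)·(-40) − (+1.5)·(-30)] / -1750 = -0.02114
∂h/∂y = [10·(+1.5) − (-45)·(+0.2)] / -1750 = -0.01371
h(10, 40) = 164.4 + (-0.02114)·(-50) + (-0.01371)·(-5) = 164.4 +1.057 +0.069 = 165.526 m.

165.5 m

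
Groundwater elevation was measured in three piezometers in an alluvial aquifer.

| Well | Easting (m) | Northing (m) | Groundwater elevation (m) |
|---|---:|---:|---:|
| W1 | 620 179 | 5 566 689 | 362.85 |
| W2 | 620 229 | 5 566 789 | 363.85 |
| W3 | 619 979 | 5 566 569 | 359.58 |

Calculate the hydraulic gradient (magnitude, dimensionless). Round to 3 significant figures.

0.0150

Differences from W1: to W2 (Δx, Δy, Δh) = (50, 100, +1.00); to W3 = (-200, -120, -3.27).
Solve a·Δx + b·Δy = Δh: det = 50·(-120) − (-200)·100 = 14000.
∂h/∂x = [(+1.00)·(-120) − (-3.27)·100] / 14000 = +0.01479
∂h/∂y = [50·(-3.27) − (-200)·(+1.00)] / 14000 = +0.002607
|∇h| = √(0.01479² + 0.002607²) = 0.01502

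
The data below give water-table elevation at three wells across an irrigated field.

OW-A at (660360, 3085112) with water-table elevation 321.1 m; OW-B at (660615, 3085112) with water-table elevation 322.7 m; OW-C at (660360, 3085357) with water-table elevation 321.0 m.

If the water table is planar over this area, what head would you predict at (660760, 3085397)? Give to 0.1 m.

∂h/∂x = (322.7 − 321.1) / (660615 − 660360) = +0.006275
∂h/∂y = (321.0 − 321.1) / (3085357 − 3085112) = -0.0004082
h(660760, 3085397) = 321.1 + (+0.006275)·(400) + (-0.0004082)·(285) = 321.1 +2.510 -0.116 = 323.493 m.

323.5 m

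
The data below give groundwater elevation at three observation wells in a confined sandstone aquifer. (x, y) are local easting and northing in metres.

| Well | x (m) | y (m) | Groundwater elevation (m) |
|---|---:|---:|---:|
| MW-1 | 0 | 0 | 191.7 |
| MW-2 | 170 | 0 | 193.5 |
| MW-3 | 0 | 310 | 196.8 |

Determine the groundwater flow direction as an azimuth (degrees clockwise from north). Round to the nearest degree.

∂h/∂x = (193.5 − 191.7) / (170 − 0) = +0.01059
∂h/∂y = (196.8 − 191.7) / (310 − 0) = +0.01645
Flow direction (−∇h) has components (-0.01059 E, -0.01645 N).
Azimuth = atan2(E, N) = atan2(-0.01059, -0.01645) = 212.8° ≈ 213°.

213°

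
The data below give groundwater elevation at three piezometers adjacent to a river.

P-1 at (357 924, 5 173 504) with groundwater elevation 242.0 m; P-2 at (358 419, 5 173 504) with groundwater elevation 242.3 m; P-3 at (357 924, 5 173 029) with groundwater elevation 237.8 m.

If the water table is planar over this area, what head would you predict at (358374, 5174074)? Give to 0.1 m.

∂h/∂x = (242.3 − 242.0) / (358419 − 357924) = +0.0006061
∂h/∂y = (237.8 − 242.0) / (5173029 − 5173504) = +0.008842
h(358374, 5174074) = 242.0 + (+0.0006061)·(450) + (+0.008842)·(570) = 242.0 +0.273 +5.040 = 247.313 m.

247.3 m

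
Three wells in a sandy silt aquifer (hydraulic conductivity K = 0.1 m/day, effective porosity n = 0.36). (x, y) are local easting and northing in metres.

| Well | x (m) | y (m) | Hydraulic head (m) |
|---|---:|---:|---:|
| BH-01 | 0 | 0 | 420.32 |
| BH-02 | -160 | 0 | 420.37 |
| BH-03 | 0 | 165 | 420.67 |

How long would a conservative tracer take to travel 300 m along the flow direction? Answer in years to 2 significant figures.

1400 years

∂h/∂x = (420.37 − 420.32) / (-160 − 0) = -0.0003125
∂h/∂y = (420.67 − 420.32) / (165 − 0) = +0.002121
|∇h| = √(-0.0003125² + 0.002121²) = 0.002144
Seepage velocity v = K·i/n = 0.1 × 0.002144 / 0.36 = 0.0005956 m/day.
t = 300 / 0.0005956 = 5.037e+05 days = 1.38e+03 years.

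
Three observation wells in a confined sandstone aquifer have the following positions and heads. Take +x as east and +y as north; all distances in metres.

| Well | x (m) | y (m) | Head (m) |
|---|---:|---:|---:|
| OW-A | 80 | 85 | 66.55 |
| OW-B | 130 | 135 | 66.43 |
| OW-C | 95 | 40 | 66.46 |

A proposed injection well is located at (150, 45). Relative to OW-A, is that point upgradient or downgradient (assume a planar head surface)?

downgradient

With h = a·x + b·y + c and OW-A as origin, the differences give:
  50·a + 50·b = -0.12
  15·a + (-45)·b = -0.09
Eliminate b (×(-45) and ×50, subtract): -3000·a = 9.900 → a = ∂h/∂x = -0.003300
Back-substitute: b = ∂h/∂y = +0.0009000.
Head at (150, 45) = 66.55 + (-0.003300)·(70) + (+0.0009000)·(-40) = 66.28 m.
That is lower than the 66.55 m at OW-A, so the point is downgradient.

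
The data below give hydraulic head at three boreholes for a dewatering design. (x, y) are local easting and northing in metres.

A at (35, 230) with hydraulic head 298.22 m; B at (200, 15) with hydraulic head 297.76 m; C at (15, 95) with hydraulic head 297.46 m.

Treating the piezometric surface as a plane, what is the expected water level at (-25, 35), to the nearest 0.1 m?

Three-point gradient (reference A): Δ to B = (165, -215, -0.46), Δ to C = (-20, -135, -0.76).
∂h/∂x = +0.003812, ∂h/∂y = +0.005065 (det = -26575).
h(-25, 35) = 298.22 + (+0.003812)·(-60) + (+0.005065)·(-195) = 298.22 -0.229 -0.988 = 297.004 m.

297.0 m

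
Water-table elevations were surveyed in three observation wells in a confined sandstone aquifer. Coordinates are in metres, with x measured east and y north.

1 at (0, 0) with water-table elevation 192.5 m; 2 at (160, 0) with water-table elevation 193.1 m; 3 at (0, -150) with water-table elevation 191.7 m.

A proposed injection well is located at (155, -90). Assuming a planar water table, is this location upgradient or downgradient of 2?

∂h/∂x = (193.1 − 192.5) / (160 − 0) = +0.003750
∂h/∂y = (191.7 − 192.5) / (-150 − 0) = +0.005333
Head at (155, -90) = 192.5 + (+0.003750)·(155) + (+0.005333)·(-90) = 192.60 m.
That is lower than the 193.1 m at 2, so the point is downgradient.

downgradient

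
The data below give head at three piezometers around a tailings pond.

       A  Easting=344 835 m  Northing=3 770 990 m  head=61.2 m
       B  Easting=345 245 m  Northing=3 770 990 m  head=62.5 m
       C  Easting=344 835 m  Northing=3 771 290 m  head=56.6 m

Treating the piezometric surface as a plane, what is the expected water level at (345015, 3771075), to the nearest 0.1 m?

∂h/∂x = (62.5 − 61.2) / (345245 − 344835) = +0.003171
∂h/∂y = (56.6 − 61.2) / (3771290 − 3770990) = -0.01533
h(345015, 3771075) = 61.2 + (+0.003171)·(180) + (-0.01533)·(85) = 61.2 +0.571 -1.303 = 60.467 m.

60.5 m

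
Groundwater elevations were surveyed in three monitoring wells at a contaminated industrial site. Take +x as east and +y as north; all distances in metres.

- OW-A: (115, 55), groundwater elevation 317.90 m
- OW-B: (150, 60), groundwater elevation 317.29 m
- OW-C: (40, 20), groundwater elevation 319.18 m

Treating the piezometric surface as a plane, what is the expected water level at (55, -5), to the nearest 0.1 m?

Differences from OW-A: to OW-B (Δx, Δy, Δh) = (35, 5, -0.61); to OW-C = (-75, -35, +1.28).
Determinant of the coordinate differences = 35·(-35) − (-75)·5 = -850.
∂h/∂x = [(-0.61)·(-35) − (+1.28)·5] / -850 = -0.01759
∂h/∂y = [35·(+1.28) − (-75)·(-0.61)] / -850 = +0.001118
h(55, -5) = 317.90 + (-0.01759)·(-60) + (+0.001118)·(-60) = 317.90 +1.055 -0.067 = 318.888 m.

318.9 m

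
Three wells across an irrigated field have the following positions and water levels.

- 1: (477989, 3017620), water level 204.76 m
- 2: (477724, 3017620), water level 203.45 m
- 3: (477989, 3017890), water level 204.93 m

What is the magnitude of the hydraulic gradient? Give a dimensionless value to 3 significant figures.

0.00498

∂h/∂x = (203.45 − 204.76) / (477724 − 477989) = +0.004943
∂h/∂y = (204.93 − 204.76) / (3017890 − 3017620) = +0.0006296
|∇h| = √(0.004943² + 0.0006296²) = 0.004983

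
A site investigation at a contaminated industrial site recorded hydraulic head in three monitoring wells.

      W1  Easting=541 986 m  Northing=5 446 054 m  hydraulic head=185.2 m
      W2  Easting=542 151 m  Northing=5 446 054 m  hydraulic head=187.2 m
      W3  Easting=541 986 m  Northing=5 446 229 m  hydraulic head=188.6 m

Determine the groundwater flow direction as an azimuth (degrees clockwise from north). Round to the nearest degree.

∂h/∂x = (187.2 − 185.2) / (542151 − 541986) = +0.01212
∂h/∂y = (188.6 − 185.2) / (5446229 − 5446054) = +0.01943
Flow direction (−∇h) has components (-0.01212 E, -0.01943 N).
Azimuth = atan2(E, N) = atan2(-0.01212, -0.01943) = 212.0° ≈ 212°.

212°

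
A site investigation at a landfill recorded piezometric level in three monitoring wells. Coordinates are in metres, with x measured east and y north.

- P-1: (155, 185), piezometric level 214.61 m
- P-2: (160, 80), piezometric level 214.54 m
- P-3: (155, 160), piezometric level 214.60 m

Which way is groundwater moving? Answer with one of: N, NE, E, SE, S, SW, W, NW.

Taking P-1 as reference: P-2−P-1 = (5, -105, -0.07); P-3−P-1 = (0, -25, -0.01).
Solve a·Δx + b·Δy = Δh: det = 5·(-25) − 0·(-105) = -125.
∂h/∂x = [(-0.07)·(-25) − (-0.01)·(-105)] / -125 = -0.005600
∂h/∂y = [5·(-0.01) − 0·(-0.07)] / -125 = +0.0004000
Flow = −∇h = (+0.005600 east, -0.0004000 north), which points east.

E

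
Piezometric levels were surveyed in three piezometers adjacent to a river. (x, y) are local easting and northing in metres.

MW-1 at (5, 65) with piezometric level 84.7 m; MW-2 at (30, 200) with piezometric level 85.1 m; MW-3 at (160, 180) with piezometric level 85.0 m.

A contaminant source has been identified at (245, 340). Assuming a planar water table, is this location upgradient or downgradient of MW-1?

upgradient

Differences from MW-1: to MW-2 (Δx, Δy, Δh) = (25, 135, +0.4); to MW-3 = (155, 115, +0.3).
Determinant of the coordinate differences = 25·115 − 155·135 = -18050.
∂h/∂x = [(+0.4)·115 − (+0.3)·135] / -18050 = -0.0003047
∂h/∂y = [25·(+0.3) − 155·(+0.4)] / -18050 = +0.003019
Head at (245, 340) = 84.7 + (-0.0003047)·(240) + (+0.003019)·(275) = 85.46 m.
That is higher than the 84.7 m at MW-1, so the point is upgradient.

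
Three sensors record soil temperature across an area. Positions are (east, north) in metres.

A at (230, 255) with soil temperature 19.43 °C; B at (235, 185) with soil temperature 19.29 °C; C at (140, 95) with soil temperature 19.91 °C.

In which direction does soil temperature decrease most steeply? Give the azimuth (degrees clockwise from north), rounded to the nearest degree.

100°

Differences from A: to B (Δx, Δy, Δh) = (5, -70, -0.14); to C = (-90, -160, +0.48).
Solve a·Δx + b·Δy = ΔT: det = 5·(-160) − (-90)·(-70) = -7100.
∂T/∂x = [(-0.14)·(-160) − (+0.48)·(-70)] / -7100 = -0.007887
∂T/∂y = [5·(+0.48) − (-90)·(-0.14)] / -7100 = +0.001437
Steepest decrease is along −∇f: components (+0.007887 E, -0.001437 N).
Azimuth = atan2(+0.007887, -0.001437) = 100.3° ≈ 100°.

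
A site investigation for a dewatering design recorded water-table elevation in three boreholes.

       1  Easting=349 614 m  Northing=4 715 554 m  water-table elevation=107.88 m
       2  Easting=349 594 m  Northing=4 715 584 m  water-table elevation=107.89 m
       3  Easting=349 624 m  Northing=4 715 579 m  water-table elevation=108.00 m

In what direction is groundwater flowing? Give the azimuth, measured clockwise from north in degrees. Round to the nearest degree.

233°

Taking 1 as reference: 2−1 = (-20, 30, +0.01); 3−1 = (10, 25, +0.12).
Solve a·Δx + b·Δy = Δh: det = (-20)·25 − 10·30 = -800.
∂h/∂x = [(+0.01)·25 − (+0.12)·30] / -800 = +0.004188
∂h/∂y = [(-20)·(+0.12) − 10·(+0.01)] / -800 = +0.003125
Flow direction (−∇h) has components (-0.004188 E, -0.003125 N).
Azimuth = atan2(E, N) = atan2(-0.004188, -0.003125) = 233.3° ≈ 233°.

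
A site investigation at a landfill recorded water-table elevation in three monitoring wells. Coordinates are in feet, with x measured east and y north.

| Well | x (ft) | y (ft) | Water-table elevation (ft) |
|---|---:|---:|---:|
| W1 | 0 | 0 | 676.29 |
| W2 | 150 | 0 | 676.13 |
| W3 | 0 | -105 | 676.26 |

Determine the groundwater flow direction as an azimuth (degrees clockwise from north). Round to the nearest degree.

∂h/∂x = (676.13 − 676.29) / (150 − 0) = -0.001067
∂h/∂y = (676.26 − 676.29) / (-105 − 0) = +0.0002857
Flow direction (−∇h) has components (+0.001067 E, -0.0002857 N).
Azimuth = atan2(E, N) = atan2(+0.001067, -0.0002857) = 105.0° ≈ 105°.

105°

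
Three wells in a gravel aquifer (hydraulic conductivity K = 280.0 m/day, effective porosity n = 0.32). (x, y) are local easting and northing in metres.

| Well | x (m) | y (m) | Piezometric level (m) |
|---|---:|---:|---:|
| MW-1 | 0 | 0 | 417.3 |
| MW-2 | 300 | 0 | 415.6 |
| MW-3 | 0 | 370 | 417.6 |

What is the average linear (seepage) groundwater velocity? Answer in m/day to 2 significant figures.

∂h/∂x = (415.6 − 417.3) / (300 − 0) = -0.005667
∂h/∂y = (417.6 − 417.3) / (370 − 0) = +0.0008108
|∇h| = √(-0.005667² + 0.0008108²) = 0.005725
Seepage velocity v = K·i/n = 280.0 × 0.005725 / 0.32 = 5.009 m/day.

5.0 m/day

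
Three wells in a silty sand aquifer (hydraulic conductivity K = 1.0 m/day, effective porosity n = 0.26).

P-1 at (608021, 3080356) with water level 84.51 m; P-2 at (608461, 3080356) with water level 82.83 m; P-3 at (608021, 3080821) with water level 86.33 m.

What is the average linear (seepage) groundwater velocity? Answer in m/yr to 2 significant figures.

7.7 m/yr

∂h/∂x = (82.83 − 84.51) / (608461 − 608021) = -0.003818
∂h/∂y = (86.33 − 84.51) / (3080821 − 3080356) = +0.003914
|∇h| = √(-0.003818² + 0.003914²) = 0.005468
Seepage velocity v = K·i/n = 1.0 × 0.005468 / 0.26 = 0.02103 m/day = 7.681 m/yr.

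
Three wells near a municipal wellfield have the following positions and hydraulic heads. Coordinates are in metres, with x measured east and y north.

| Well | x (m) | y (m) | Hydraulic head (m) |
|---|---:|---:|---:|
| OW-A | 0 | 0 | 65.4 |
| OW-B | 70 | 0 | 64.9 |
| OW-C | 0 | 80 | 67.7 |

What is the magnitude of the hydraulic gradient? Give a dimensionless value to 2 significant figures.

∂h/∂x = (64.9 − 65.4) / (70 − 0) = -0.007143
∂h/∂y = (67.7 − 65.4) / (80 − 0) = +0.02875
|∇h| = √(-0.007143² + 0.02875²) = 0.02962

0.030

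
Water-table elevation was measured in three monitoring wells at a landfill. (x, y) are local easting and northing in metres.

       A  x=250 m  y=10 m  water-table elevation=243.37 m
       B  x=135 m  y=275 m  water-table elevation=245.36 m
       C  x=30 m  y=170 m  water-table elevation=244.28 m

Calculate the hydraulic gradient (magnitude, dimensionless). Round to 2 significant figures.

Three-point gradient (reference A): Δ to B = (-115, 265, +1.99), Δ to C = (-220, 160, +0.91).
∂h/∂x = +0.001936, ∂h/∂y = +0.008350 (det = 39900).
|∇h| = √(0.001936² + 0.008350²) = 0.008571

0.0086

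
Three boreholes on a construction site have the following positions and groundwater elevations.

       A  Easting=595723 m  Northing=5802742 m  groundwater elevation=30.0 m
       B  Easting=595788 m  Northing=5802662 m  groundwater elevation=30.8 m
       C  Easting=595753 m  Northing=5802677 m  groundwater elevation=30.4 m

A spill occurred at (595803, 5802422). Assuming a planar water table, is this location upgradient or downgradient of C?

With h = a·x + b·y + c and A as origin, the differences give:
  65·a + (-80)·b = +0.8
  30·a + (-65)·b = +0.4
Eliminate b (×(-65) and ×(-80), subtract): -1825·a = -20.00 → a = ∂h/∂x = +0.01096
Back-substitute: b = ∂h/∂y = -0.001096.
Head at (595803, 5802422) = 30.0 + (+0.01096)·(80) + (-0.001096)·(-320) = 31.23 m.
That is higher than the 30.4 m at C, so the point is upgradient.

upgradient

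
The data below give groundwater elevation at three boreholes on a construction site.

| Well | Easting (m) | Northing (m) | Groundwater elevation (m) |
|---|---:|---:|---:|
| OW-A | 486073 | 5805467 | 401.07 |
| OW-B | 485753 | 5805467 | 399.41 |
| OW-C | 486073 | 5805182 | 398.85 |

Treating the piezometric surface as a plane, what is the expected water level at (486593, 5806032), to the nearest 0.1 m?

408.2 m

∂h/∂x = (399.41 − 401.07) / (485753 − 486073) = +0.005187
∂h/∂y = (398.85 − 401.07) / (5805182 − 5805467) = +0.007789
h(486593, 5806032) = 401.07 + (+0.005187)·(520) + (+0.007789)·(565) = 401.07 +2.697 +4.401 = 408.169 m.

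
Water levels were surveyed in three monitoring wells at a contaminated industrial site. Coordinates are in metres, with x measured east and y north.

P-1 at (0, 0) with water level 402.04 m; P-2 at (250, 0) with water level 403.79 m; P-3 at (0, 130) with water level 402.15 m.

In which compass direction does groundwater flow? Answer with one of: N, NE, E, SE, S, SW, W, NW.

W

∂h/∂x = (403.79 − 402.04) / (250 − 0) = +0.007000
∂h/∂y = (402.15 − 402.04) / (130 − 0) = +0.0008462
Flow = −∇h = (-0.007000 east, -0.0008462 north), which points west.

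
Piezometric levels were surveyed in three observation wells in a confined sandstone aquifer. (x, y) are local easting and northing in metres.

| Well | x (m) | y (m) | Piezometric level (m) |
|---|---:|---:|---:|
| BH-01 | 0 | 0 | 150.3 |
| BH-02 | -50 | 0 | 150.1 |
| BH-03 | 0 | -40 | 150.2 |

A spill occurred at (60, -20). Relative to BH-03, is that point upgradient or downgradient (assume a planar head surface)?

upgradient

∂h/∂x = (150.1 − 150.3) / (-50 − 0) = +0.004000
∂h/∂y = (150.2 − 150.3) / (-40 − 0) = +0.002500
Head at (60, -20) = 150.3 + (+0.004000)·(60) + (+0.002500)·(-20) = 150.49 m.
That is higher than the 150.2 m at BH-03, so the point is upgradient.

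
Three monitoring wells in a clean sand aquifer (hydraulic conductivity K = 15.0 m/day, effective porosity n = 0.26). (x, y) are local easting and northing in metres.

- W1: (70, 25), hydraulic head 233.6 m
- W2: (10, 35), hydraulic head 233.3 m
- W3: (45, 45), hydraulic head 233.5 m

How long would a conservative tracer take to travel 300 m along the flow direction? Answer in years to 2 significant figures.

2.6 years

Taking W1 as reference: W2−W1 = (-60, 10, -0.3); W3−W1 = (-25, 20, -0.1).
Determinant of the coordinate differences = (-60)·20 − (-25)·10 = -950.
∂h/∂x = [(-0.3)·20 − (-0.1)·10] / -950 = +0.005263
∂h/∂y = [(-60)·(-0.1) − (-25)·(-0.3)] / -950 = +0.001579
|∇h| = √(0.005263² + 0.001579²) = 0.005495
Seepage velocity v = K·i/n = 15.0 × 0.005495 / 0.26 = 0.317 m/day.
t = 300 / 0.317 = 946.4 days = 2.59 years.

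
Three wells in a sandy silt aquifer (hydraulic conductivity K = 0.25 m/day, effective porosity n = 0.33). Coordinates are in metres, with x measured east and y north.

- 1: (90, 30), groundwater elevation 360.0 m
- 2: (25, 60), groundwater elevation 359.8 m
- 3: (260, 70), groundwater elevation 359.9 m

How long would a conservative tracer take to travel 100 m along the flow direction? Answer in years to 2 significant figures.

68 years

Three-point gradient (reference 1): Δ to 2 = (-65, 30, -0.2), Δ to 3 = (170, 40, -0.1).
∂h/∂x = +0.0006494, ∂h/∂y = -0.005260 (det = -7700).
|∇h| = √(0.0006494² + -0.005260²) = 0.0053
Seepage velocity v = K·i/n = 0.25 × 0.0053 / 0.33 = 0.004015 m/day.
t = 100 / 0.004015 = 2.491e+04 days = 68.2 years.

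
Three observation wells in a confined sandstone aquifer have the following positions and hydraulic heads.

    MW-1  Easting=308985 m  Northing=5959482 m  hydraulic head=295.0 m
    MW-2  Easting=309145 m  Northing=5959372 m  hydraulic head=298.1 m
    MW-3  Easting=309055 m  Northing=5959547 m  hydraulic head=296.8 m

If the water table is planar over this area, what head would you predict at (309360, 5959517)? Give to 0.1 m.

303.4 m

Differences from MW-1: to MW-2 (Δx, Δy, Δh) = (160, -110, +3.1); to MW-3 = (70, 65, +1.8).
Solve a·Δx + b·Δy = Δh: det = 160·65 − 70·(-110) = 18100.
∂h/∂x = [(+3.1)·65 − (+1.8)·(-110)] / 18100 = +0.02207
∂h/∂y = [160·(+1.8) − 70·(+3.1)] / 18100 = +0.003923
h(309360, 5959517) = 295.0 + (+0.02207)·(375) + (+0.003923)·(35) = 295.0 +8.277 +0.137 = 303.414 m.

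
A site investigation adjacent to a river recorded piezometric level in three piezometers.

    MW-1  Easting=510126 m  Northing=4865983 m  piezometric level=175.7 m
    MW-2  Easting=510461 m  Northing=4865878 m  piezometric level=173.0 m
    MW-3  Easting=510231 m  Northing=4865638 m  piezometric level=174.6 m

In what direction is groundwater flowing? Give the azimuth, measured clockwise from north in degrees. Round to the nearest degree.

096°

With h = a·x + b·y + c and MW-1 as origin, the differences give:
  335·a + (-105)·b = -2.7
  105·a + (-345)·b = -1.1
Eliminate b (×(-345) and ×(-105), subtract): -104550·a = 816.00 → a = ∂h/∂x = -0.007805
Back-substitute: b = ∂h/∂y = +0.0008130.
Flow direction (−∇h) has components (+0.007805 E, -0.0008130 N).
Azimuth = atan2(E, N) = atan2(+0.007805, -0.0008130) = 95.9° ≈ 096°.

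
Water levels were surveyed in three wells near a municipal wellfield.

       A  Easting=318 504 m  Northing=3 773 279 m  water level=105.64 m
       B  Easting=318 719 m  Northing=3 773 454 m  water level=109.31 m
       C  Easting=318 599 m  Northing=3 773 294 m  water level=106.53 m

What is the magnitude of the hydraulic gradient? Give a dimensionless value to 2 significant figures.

0.014

With h = a·x + b·y + c and A as origin, the differences give:
  215·a + 175·b = +3.67
  95·a + 15·b = +0.89
Eliminate b (×15 and ×175, subtract): -13400·a = -100.700 → a = ∂h/∂x = +0.007515
Back-substitute: b = ∂h/∂y = +0.01174.
|∇h| = √(0.007515² + 0.01174²) = 0.01394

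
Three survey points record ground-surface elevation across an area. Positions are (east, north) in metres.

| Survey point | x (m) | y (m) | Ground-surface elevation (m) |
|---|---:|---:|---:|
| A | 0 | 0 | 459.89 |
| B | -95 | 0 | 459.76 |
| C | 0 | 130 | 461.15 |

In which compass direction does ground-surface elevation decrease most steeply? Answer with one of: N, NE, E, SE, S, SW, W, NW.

∂z/∂x = (459.76 − 459.89) / (-95 − 0) = +0.001368
∂z/∂y = (461.15 − 459.89) / (130 − 0) = +0.009692
Steepest decrease is along −∇f = (-0.001368 E, -0.009692 N) → south.

S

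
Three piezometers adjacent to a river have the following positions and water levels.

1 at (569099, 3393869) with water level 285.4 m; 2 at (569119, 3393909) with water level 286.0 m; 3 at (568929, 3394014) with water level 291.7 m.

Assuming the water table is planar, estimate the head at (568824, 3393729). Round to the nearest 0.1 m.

With h = a·x + b·y + c and 1 as origin, the differences give:
  20·a + 40·b = +0.6
  (-170)·a + 145·b = +6.3
Eliminate b (×145 and ×40, subtract): 9700·a = -165.00 → a = ∂h/∂x = -0.01701
Back-substitute: b = ∂h/∂y = +0.02351.
h(568824, 3393729) = 285.4 + (-0.01701)·(-275) + (+0.02351)·(-140) = 285.4 +4.678 -3.291 = 286.787 m.

286.8 m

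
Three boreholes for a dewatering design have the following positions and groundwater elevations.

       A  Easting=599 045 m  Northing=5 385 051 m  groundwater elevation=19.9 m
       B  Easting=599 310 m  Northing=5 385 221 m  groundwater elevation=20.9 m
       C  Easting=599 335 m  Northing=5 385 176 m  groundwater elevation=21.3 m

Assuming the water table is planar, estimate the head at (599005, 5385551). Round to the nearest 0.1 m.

Taking A as reference: B−A = (265, 170, +1.0); C−A = (290, 125, +1.4).
Determinant of the coordinate differences = 265·125 − 290·170 = -16175.
∂h/∂x = [(+1.0)·125 − (+1.4)·170] / -16175 = +0.006986
∂h/∂y = [265·(+1.4) − 290·(+1.0)] / -16175 = -0.005008
h(599005, 5385551) = 19.9 + (+0.006986)·(-40) + (-0.005008)·(500) = 19.9 -0.279 -2.504 = 17.117 m.

17.1 m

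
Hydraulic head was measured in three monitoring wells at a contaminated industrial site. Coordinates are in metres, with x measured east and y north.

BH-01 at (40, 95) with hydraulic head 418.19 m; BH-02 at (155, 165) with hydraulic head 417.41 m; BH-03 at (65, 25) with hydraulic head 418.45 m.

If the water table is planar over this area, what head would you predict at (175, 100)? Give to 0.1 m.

With h = a·x + b·y + c and BH-01 as origin, the differences give:
  115·a + 70·b = -0.78
  25·a + (-70)·b = +0.26
Eliminate b (×(-70) and ×70, subtract): -9800·a = 36.400 → a = ∂h/∂x = -0.003714
Back-substitute: b = ∂h/∂y = -0.005041.
h(175, 100) = 418.19 + (-0.003714)·(135) + (-0.005041)·(5) = 418.19 -0.501 -0.025 = 417.663 m.

417.7 m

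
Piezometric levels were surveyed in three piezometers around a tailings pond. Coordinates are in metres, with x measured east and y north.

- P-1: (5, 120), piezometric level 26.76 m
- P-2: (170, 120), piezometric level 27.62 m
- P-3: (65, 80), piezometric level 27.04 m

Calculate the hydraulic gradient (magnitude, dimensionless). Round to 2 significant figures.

Three-point gradient (reference P-1): Δ to P-2 = (165, 0, +0.86), Δ to P-3 = (60, -40, +0.28).
∂h/∂x = +0.005212, ∂h/∂y = +0.0008182 (det = -6600).
|∇h| = √(0.005212² + 0.0008182²) = 0.005276

0.0053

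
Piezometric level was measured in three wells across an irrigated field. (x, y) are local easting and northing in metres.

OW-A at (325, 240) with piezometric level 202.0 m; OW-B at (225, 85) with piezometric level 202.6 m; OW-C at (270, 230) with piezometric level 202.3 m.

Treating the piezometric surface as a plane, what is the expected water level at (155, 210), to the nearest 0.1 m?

202.9 m

Differences from OW-A: to OW-B (Δx, Δy, Δh) = (-100, -155, +0.6); to OW-C = (-55, -10, +0.3).
Determinant of the coordinate differences = (-100)·(-10) − (-55)·(-155) = -7525.
∂h/∂x = [(+0.6)·(-10) − (+0.3)·(-155)] / -7525 = -0.005382
∂h/∂y = [(-100)·(+0.3) − (-55)·(+0.6)] / -7525 = -0.0003987
h(155, 210) = 202.0 + (-0.005382)·(-170) + (-0.0003987)·(-30) = 202.0 +0.915 +0.012 = 202.927 m.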